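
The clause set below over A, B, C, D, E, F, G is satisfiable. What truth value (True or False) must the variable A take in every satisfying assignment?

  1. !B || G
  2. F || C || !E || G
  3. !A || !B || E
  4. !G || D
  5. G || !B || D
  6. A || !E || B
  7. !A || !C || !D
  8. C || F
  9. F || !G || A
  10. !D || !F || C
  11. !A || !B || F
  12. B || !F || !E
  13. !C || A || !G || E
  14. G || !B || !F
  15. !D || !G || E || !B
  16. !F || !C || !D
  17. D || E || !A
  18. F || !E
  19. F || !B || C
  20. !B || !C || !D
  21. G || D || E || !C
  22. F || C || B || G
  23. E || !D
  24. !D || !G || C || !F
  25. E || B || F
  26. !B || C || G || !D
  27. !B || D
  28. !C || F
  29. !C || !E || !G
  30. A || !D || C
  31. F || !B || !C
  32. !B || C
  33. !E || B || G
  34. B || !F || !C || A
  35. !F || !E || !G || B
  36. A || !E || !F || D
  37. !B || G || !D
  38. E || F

False

Suppose A = true.
Try B = false.
Try G = false.
The clause (!E) is unit, so E = false.
The clause (D) is unit, so D = true.
That conflicts with the unit clause (!D).
Undo G and try G = true.
The clause (D) is unit, so D = true.
The clause (!C) is unit, so C = false.
The clause (F) is unit, so F = true.
That conflicts with the unit clause (!F).
Neither G = true nor G = false works.
Undo B and try B = true.
The clause (G) is unit, so G = true.
The clause (E) is unit, so E = true.
The clause (D) is unit, so D = true.
The clause (!C) is unit, so C = false.
That conflicts with the unit clause (C).
Neither B = true nor B = false works.
So every satisfying assignment has A = False.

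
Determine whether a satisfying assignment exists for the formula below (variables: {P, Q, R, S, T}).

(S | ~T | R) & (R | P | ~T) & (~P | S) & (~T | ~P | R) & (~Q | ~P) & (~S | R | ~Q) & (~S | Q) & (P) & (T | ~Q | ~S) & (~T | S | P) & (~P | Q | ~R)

No, unsatisfiable

Unit clause (P) forces P = 1.
Unit clause (S) forces S = 1.
Unit clause (~Q) forces Q = 0.
That conflicts with the unit clause (Q).
No assignment satisfies every clause.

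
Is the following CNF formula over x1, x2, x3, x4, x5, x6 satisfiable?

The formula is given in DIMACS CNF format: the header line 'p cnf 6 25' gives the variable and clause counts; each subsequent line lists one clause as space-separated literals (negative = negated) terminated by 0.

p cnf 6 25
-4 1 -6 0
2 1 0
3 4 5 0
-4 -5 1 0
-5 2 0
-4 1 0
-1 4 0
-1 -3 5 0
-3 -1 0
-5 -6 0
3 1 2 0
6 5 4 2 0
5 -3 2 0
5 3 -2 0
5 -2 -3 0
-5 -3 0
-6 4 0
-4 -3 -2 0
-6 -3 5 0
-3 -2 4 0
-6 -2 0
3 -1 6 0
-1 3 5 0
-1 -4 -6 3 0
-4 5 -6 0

Case x2 = True:
(¬x6) alone gives x6 = False.
Case x4 = False:
(¬x1) alone gives x1 = False.
(¬x3) alone gives x3 = False.
(x5) alone gives x5 = True.
All clauses are satisfied.
A satisfying assignment: x1=False,  x2=True,  x3=False,  x4=False,  x5=True,  x6=False.

Satisfiable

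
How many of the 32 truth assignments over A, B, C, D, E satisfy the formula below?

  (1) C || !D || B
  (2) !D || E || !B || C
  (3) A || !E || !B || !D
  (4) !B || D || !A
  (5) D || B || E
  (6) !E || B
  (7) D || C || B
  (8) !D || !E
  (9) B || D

8

There are 2^5 = 32 truth assignments over (A, B, C, D, E).
Split on B. With B = true, the clauses containing B are satisfied and !B drops from the rest; 6 of the 2^4 = 16 assignments to the other variables satisfy what remains.
With B = false, by the same count on the reduced clause set, 2 assignments work.
Total: 6 + 2 = 8.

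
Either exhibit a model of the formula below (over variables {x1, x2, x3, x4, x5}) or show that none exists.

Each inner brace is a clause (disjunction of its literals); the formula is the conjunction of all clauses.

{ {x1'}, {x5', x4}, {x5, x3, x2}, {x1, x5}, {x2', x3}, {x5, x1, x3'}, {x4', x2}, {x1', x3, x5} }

From the singleton clause (x1'), x1 = 0.
From the singleton clause (x5), x5 = 1.
From the singleton clause (x4), x4 = 1.
From the singleton clause (x2), x2 = 1.
From the singleton clause (x3), x3 = 1.
All clauses are satisfied.

x1=0,  x2=1,  x3=1,  x4=1,  x5=1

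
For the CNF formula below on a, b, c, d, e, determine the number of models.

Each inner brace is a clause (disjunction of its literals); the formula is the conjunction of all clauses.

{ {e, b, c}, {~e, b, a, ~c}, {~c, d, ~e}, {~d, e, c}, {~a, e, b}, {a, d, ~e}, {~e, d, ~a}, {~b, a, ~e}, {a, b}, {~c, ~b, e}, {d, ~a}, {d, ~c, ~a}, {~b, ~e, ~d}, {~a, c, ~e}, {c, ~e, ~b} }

2

There are 2^5 = 32 truth assignments over (a, b, c, d, e).
Split on d. With d = 1, the clauses containing d are satisfied and ~d drops from the rest; 1 of the 2^4 = 16 assignments to the other variables satisfy what remains.
With d = 0, by the same count on the reduced clause set, 1 assignment works.
(One model: a=F, b=T, c=F, d=F, e=F.)
Total: 1 + 1 = 2.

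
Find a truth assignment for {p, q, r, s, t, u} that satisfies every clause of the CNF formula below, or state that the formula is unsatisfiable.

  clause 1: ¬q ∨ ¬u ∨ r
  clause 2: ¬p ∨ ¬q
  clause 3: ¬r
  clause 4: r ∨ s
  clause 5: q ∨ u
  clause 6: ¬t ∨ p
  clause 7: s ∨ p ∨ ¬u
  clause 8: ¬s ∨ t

Unit clause (¬r) forces r = False.
Unit clause (s) forces s = True.
Unit clause (t) forces t = True.
Unit clause (p) forces p = True.
Unit clause (¬q) forces q = False.
Unit clause (u) forces u = True.
Every clause now holds.

p=True, q=False, r=False, s=True, t=True, u=True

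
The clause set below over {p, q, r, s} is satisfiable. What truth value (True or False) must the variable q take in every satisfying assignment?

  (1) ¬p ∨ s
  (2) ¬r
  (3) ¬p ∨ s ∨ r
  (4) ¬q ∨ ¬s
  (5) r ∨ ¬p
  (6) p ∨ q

Suppose q = False.
From the singleton clause (¬r), r = False.
From the singleton clause (¬p), p = False.
But (p) is also a unit clause — contradiction.
So every satisfying assignment has q = True.

True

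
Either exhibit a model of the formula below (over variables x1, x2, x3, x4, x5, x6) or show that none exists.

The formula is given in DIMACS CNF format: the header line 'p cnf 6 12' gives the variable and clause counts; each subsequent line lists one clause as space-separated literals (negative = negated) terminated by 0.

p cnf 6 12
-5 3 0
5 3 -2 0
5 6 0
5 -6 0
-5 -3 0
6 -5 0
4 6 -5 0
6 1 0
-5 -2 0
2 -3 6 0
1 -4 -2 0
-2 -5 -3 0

UNSATISFIABLE

Try x5 = False.
From the singleton clause (x6), x6 = True.
Now (¬x6) is unsatisfied and unit — conflict.
That branch fails; take x5 = True instead.
From the singleton clause (x3), x3 = True.
Now (¬x3) is unsatisfied and unit — conflict.
Neither x5 = True nor x5 = False works.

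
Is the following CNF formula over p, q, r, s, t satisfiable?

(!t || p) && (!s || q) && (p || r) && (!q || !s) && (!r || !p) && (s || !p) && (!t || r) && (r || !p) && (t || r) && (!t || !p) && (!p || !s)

Case t = false:
(r) alone gives r = true.
(!p) alone gives p = false.
Case s = false:
No clause remains; q is free.
A satisfying assignment: p ↦ false,  q ↦ true,  r ↦ true,  s ↦ false,  t ↦ false.

Yes, satisfiable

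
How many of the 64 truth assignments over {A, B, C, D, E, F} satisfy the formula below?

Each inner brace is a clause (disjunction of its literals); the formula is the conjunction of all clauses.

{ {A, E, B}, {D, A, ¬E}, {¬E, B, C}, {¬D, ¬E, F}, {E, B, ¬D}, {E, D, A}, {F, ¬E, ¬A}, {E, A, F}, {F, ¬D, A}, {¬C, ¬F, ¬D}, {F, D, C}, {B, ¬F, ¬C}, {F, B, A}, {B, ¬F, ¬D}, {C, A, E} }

12

There are 2^6 = 64 truth assignments over (A, B, C, D, E, F).
Split on B. With B = True, the clauses containing B are satisfied and ¬B drops from the rest; 10 of the 2^5 = 32 assignments to the other variables satisfy what remains.
With B = False, by the same count on the reduced clause set, 2 assignments work.
Total: 10 + 2 = 12.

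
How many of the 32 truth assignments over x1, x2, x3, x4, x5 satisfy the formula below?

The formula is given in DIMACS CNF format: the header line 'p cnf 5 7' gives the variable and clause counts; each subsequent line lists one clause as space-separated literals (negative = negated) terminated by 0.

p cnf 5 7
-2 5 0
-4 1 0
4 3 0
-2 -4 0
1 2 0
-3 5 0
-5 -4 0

There are 2^5 = 32 truth assignments over (x1, x2, x3, x4, x5).
Split on x1. With x1 = True, the clauses containing x1 are satisfied and ¬x1 drops from the rest; 3 of the 2^4 = 16 assignments to the other variables satisfy what remains.
With x1 = False, by the same count on the reduced clause set, 1 assignment works.
(One model: x1=F, x2=T, x3=T, x4=F, x5=T.)
Total: 3 + 1 = 4.

4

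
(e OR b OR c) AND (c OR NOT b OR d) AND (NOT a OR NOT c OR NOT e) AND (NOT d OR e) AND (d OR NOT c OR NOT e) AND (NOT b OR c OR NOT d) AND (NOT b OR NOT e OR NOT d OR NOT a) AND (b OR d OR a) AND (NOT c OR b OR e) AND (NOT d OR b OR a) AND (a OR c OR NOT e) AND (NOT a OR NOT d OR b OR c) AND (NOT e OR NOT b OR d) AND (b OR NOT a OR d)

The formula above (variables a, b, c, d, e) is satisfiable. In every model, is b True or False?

Suppose b = false.
Case e = true:
Case a = false:
(d) alone gives d = true.
That conflicts with the unit clause (NOT d).
So a must be the other value — set a = true.
(NOT c) alone gives c = false.
(NOT d) alone gives d = false.
That conflicts with the unit clause (d).
Neither a = true nor a = false works.
So e must be the other value — set e = false.
(c) alone gives c = true.
That conflicts with the unit clause (NOT c).
Neither e = true nor e = false works.
So every satisfying assignment has b = True.

True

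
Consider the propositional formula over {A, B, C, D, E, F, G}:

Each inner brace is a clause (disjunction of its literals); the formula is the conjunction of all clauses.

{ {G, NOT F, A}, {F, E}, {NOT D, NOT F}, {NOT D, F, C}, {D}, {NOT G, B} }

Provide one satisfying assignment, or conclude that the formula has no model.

A ↦ false,  B ↦ true,  C ↦ true,  D ↦ true,  E ↦ true,  F ↦ false,  G ↦ true

From the singleton clause (D), D = true.
From the singleton clause (NOT F), F = false.
From the singleton clause (E), E = true.
From the singleton clause (C), C = true.
Try G = true.
From the singleton clause (B), B = true.
Every clause is now satisfied; A is unconstrained.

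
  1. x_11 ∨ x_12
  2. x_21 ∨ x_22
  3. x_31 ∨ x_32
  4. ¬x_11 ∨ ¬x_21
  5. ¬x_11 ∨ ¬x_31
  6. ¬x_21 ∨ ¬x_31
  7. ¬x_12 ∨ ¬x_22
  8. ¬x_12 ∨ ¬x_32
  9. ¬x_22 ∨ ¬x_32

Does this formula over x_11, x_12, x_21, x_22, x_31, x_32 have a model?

Branch on x_11: set x_11 = True.
The clause (¬x_21) is unit, so x_21 = False.
The clause (x_22) is unit, so x_22 = True.
The clause (¬x_31) is unit, so x_31 = False.
The clause (x_32) is unit, so x_32 = True.
But (¬x_32) is also a unit clause — contradiction.
That branch fails; take x_11 = False instead.
The clause (x_12) is unit, so x_12 = True.
The clause (¬x_22) is unit, so x_22 = False.
The clause (x_21) is unit, so x_21 = True.
The clause (¬x_31) is unit, so x_31 = False.
The clause (x_32) is unit, so x_32 = True.
But (¬x_32) is also a unit clause — contradiction.
Neither x_11 = True nor x_11 = False works.
No assignment satisfies every clause.

No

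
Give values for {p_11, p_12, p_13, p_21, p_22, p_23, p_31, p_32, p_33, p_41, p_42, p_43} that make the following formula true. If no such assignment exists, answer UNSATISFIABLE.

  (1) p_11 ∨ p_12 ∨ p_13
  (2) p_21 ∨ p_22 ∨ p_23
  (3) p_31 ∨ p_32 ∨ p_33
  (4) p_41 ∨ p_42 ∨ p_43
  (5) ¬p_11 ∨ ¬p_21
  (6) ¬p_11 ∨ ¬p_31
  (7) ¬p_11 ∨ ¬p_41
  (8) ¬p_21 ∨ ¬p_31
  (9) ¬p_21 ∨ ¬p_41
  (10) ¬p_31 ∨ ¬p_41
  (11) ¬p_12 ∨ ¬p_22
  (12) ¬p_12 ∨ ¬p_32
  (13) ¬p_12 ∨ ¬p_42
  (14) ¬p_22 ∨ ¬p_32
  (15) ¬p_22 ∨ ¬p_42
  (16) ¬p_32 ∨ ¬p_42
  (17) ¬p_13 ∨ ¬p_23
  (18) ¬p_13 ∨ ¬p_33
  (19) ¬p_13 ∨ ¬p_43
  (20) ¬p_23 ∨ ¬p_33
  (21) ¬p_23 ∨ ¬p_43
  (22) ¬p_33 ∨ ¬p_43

UNSATISFIABLE

Case p_11 = False:
Case p_12 = True:
Unit clause (¬p_22) forces p_22 = False.
Unit clause (¬p_32) forces p_32 = False.
Unit clause (¬p_42) forces p_42 = False.
Case p_21 = True:
Unit clause (¬p_31) forces p_31 = False.
Unit clause (p_33) forces p_33 = True.
Unit clause (¬p_41) forces p_41 = False.
Unit clause (p_43) forces p_43 = True.
That conflicts with the unit clause (¬p_43).
So p_21 must be the other value — set p_21 = False.
Unit clause (p_23) forces p_23 = True.
Unit clause (¬p_13) forces p_13 = False.
Unit clause (¬p_33) forces p_33 = False.
Unit clause (p_31) forces p_31 = True.
Unit clause (¬p_41) forces p_41 = False.
Unit clause (p_43) forces p_43 = True.
That conflicts with the unit clause (¬p_43).
Either choice for p_21 ends in contradiction.
So p_12 must be the other value — set p_12 = False.
Unit clause (p_13) forces p_13 = True.
Unit clause (¬p_23) forces p_23 = False.
Unit clause (¬p_33) forces p_33 = False.
Unit clause (¬p_43) forces p_43 = False.
Case p_21 = True:
Unit clause (¬p_31) forces p_31 = False.
Unit clause (p_32) forces p_32 = True.
Unit clause (¬p_41) forces p_41 = False.
Unit clause (p_42) forces p_42 = True.
That conflicts with the unit clause (¬p_42).
So p_21 must be the other value — set p_21 = False.
Unit clause (p_22) forces p_22 = True.
Unit clause (¬p_32) forces p_32 = False.
Unit clause (p_31) forces p_31 = True.
Unit clause (¬p_41) forces p_41 = False.
Unit clause (p_42) forces p_42 = True.
That conflicts with the unit clause (¬p_42).
Either choice for p_21 ends in contradiction.
Either choice for p_12 ends in contradiction.
So p_11 must be the other value — set p_11 = True.
Unit clause (¬p_21) forces p_21 = False.
Unit clause (¬p_31) forces p_31 = False.
Unit clause (¬p_41) forces p_41 = False.
Case p_22 = True:
Unit clause (¬p_12) forces p_12 = False.
Unit clause (¬p_32) forces p_32 = False.
Unit clause (p_33) forces p_33 = True.
Unit clause (¬p_42) forces p_42 = False.
Unit clause (p_43) forces p_43 = True.
That conflicts with the unit clause (¬p_43).
So p_22 must be the other value — set p_22 = False.
Unit clause (p_23) forces p_23 = True.
Unit clause (¬p_13) forces p_13 = False.
Unit clause (¬p_33) forces p_33 = False.
Unit clause (p_32) forces p_32 = True.
Unit clause (¬p_12) forces p_12 = False.
Unit clause (¬p_42) forces p_42 = False.
Unit clause (p_43) forces p_43 = True.
That conflicts with the unit clause (¬p_43).
Either choice for p_22 ends in contradiction.
Either choice for p_11 ends in contradiction.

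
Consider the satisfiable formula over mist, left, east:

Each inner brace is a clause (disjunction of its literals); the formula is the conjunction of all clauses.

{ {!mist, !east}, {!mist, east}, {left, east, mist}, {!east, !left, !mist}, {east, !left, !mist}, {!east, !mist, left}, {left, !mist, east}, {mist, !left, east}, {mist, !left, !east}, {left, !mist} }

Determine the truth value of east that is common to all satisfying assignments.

True

Suppose east = false.
The clause (!mist) is unit, so mist = false.
The clause (left) is unit, so left = true.
Now (!left) is unsatisfied and unit — conflict.
So every satisfying assignment has east = True.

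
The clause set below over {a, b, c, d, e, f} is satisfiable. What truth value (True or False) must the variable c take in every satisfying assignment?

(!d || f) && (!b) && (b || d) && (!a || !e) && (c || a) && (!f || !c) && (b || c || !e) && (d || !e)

False

Suppose c = true.
The clause (!b) is unit, so b = false.
The clause (d) is unit, so d = true.
The clause (f) is unit, so f = true.
But (!f) is also a unit clause — contradiction.
So every satisfying assignment has c = False.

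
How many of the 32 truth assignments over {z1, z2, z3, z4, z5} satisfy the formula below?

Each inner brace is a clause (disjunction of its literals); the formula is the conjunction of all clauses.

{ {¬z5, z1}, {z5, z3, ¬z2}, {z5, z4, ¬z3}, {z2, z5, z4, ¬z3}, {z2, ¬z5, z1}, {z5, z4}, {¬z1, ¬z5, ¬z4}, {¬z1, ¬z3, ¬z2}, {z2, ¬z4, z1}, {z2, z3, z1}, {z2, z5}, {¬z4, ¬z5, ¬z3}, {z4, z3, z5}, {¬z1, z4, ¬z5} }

1

There are 2^5 = 32 truth assignments over (z1, z2, z3, z4, z5).
Split on z4. With z4 = True, the clauses containing z4 are satisfied and ¬z4 drops from the rest; 1 of the 2^4 = 16 assignments to the other variables satisfy what remains.
With z4 = False, by the same count on the reduced clause set, 0 assignments work.
(One model: z1=F, z2=T, z3=T, z4=T, z5=F.)
Total: 1 + 0 = 1.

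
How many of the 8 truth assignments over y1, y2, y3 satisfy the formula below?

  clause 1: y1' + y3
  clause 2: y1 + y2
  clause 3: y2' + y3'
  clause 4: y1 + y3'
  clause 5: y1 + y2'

There are 2^3 = 8 truth assignments over (y1, y2, y3).
Check each against the 5 clauses (columns in the order y1, y2, y3):
  F F F  ✗ fails (y1 + y2)
  F F T  ✗ fails (y1 + y2)
  F T F  ✗ fails (y1 + y2')
  F T T  ✗ fails (y2' + y3')
  T F F  ✗ fails (y1' + y3)
  T F T  ✓ satisfies all
  T T F  ✗ fails (y1' + y3)
  T T T  ✗ fails (y2' + y3')
1 of the 8 rows is a model.

1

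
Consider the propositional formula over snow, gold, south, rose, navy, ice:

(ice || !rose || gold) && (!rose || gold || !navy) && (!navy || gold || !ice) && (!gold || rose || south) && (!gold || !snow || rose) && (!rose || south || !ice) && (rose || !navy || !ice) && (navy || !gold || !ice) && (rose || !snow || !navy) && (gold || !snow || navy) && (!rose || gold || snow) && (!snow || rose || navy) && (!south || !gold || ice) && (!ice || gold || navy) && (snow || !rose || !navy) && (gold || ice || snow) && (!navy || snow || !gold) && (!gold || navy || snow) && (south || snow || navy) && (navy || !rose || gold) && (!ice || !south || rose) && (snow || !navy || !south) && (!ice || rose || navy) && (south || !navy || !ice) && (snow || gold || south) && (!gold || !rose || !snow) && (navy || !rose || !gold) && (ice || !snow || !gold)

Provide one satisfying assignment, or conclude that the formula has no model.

UNSATISFIABLE

Try ice = true.
Try navy = false.
Unit clause (!gold) forces gold = false.
That conflicts with the unit clause (gold).
So navy must be the other value — set navy = true.
Unit clause (gold) forces gold = true.
Unit clause (rose) forces rose = true.
Unit clause (south) forces south = true.
Unit clause (snow) forces snow = true.
That conflicts with the unit clause (!snow).
Both values of navy lead to a conflict.
So ice must be the other value — set ice = false.
Try rose = false.
Try gold = false.
Unit clause (snow) forces snow = true.
Unit clause (!navy) forces navy = false.
That conflicts with the unit clause (navy).
So gold must be the other value — set gold = true.
Unit clause (south) forces south = true.
That conflicts with the unit clause (!south).
Both values of gold lead to a conflict.
So rose must be the other value — set rose = true.
Unit clause (gold) forces gold = true.
Unit clause (!south) forces south = false.
Unit clause (!snow) forces snow = false.
Unit clause (!navy) forces navy = false.
That conflicts with the unit clause (navy).
Both values of rose lead to a conflict.
Both values of ice lead to a conflict.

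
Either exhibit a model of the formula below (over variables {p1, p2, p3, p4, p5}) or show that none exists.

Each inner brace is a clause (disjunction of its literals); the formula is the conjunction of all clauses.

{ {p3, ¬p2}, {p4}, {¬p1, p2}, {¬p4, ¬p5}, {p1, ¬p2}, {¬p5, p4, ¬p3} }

The clause (p4) is unit, so p4 = True.
The clause (¬p5) is unit, so p5 = False.
Suppose p3 = False.
The clause (¬p2) is unit, so p2 = False.
The clause (¬p1) is unit, so p1 = False.
All clauses are satisfied.

p1=False, p2=False, p3=False, p4=True, p5=False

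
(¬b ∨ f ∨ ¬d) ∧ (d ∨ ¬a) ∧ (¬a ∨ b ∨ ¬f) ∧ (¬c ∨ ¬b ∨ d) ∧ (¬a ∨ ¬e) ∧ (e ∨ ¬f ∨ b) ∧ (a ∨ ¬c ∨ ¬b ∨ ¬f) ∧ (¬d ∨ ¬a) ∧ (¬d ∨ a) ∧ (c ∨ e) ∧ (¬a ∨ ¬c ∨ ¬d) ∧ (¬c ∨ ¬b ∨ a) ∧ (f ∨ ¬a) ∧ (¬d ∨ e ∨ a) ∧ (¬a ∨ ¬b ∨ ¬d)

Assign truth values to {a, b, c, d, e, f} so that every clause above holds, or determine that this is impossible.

Try d = False.
Unit clause (¬a) forces a = False.
Try c = False.
Unit clause (e) forces e = True.
No clause remains; b, f are free.

a=False, b=True, c=False, d=False, e=True, f=True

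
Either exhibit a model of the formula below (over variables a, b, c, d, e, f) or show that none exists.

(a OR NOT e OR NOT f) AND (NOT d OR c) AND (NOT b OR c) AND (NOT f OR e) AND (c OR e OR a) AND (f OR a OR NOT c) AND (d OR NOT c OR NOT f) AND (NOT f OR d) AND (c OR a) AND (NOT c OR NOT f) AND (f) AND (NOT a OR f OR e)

(f) alone gives f = true.
(e) alone gives e = true.
(a) alone gives a = true.
(d) alone gives d = true.
(c) alone gives c = true.
That conflicts with the unit clause (NOT c).

UNSATISFIABLE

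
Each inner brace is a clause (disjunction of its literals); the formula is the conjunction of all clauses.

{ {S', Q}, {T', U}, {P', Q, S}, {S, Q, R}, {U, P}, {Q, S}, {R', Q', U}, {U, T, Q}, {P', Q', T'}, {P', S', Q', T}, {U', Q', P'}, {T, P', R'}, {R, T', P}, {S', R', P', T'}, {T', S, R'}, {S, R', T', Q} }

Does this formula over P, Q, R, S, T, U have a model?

Branch on S: set S = 0.
From the singleton clause (Q), Q = 1.
Branch on T: set T = 0.
Branch on U: set U = 1.
From the singleton clause (P'), P = 0.
All clauses hold; R can take either value.
A satisfying assignment: P: 0; Q: 1; R: 1; S: 0; T: 0; U: 1.

Yes, satisfiable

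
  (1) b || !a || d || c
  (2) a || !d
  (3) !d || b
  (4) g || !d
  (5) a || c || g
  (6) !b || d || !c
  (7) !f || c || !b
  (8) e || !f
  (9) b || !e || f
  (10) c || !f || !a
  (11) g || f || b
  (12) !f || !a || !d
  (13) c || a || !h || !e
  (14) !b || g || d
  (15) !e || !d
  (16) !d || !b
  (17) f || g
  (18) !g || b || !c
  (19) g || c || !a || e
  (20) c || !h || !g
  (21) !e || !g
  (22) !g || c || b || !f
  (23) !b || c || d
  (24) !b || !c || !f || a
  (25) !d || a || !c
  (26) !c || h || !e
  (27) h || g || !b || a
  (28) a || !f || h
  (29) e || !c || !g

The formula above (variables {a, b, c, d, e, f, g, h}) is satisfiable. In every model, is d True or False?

False

Suppose d = true.
(a) alone gives a = true.
(b) alone gives b = true.
But (!b) is also a unit clause — contradiction.
So every satisfying assignment has d = False.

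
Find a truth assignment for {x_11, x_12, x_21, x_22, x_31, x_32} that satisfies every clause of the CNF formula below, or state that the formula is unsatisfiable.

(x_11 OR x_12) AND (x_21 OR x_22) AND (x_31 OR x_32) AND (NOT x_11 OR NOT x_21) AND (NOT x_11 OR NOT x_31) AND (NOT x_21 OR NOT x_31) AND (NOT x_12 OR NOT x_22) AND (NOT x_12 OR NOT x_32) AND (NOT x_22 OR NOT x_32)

UNSATISFIABLE

Try x_11 = true.
(NOT x_21) alone gives x_21 = false.
(x_22) alone gives x_22 = true.
(NOT x_31) alone gives x_31 = false.
(x_32) alone gives x_32 = true.
But (NOT x_32) is also a unit clause — contradiction.
Backtrack on x_11: now try x_11 = false.
(x_12) alone gives x_12 = true.
(NOT x_22) alone gives x_22 = false.
(x_21) alone gives x_21 = true.
(NOT x_31) alone gives x_31 = false.
(x_32) alone gives x_32 = true.
But (NOT x_32) is also a unit clause — contradiction.
Neither x_11 = true nor x_11 = false works.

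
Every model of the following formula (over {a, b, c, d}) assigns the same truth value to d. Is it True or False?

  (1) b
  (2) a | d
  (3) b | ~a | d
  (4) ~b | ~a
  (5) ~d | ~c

True

Suppose d = 0.
Unit clause (b) forces b = 1.
Unit clause (a) forces a = 1.
Now (~a) is unsatisfied and unit — conflict.
So every satisfying assignment has d = True.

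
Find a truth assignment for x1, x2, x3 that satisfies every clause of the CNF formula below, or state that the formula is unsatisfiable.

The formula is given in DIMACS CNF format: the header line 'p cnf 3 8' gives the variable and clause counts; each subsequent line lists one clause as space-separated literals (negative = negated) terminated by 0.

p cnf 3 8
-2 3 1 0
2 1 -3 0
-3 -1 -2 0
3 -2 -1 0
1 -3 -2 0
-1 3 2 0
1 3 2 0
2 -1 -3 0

Case x2 = False:
Case x1 = True:
(x3) alone gives x3 = True.
Now (¬x3) is unsatisfied and unit — conflict.
Backtrack on x1: now try x1 = False.
(¬x3) alone gives x3 = False.
Now (x3) is unsatisfied and unit — conflict.
Either choice for x1 ends in contradiction.
Backtrack on x2: now try x2 = True.
Case x3 = True:
(¬x1) alone gives x1 = False.
Now (x1) is unsatisfied and unit — conflict.
Backtrack on x3: now try x3 = False.
(x1) alone gives x1 = True.
Now (¬x1) is unsatisfied and unit — conflict.
Either choice for x3 ends in contradiction.
Either choice for x2 ends in contradiction.

UNSATISFIABLE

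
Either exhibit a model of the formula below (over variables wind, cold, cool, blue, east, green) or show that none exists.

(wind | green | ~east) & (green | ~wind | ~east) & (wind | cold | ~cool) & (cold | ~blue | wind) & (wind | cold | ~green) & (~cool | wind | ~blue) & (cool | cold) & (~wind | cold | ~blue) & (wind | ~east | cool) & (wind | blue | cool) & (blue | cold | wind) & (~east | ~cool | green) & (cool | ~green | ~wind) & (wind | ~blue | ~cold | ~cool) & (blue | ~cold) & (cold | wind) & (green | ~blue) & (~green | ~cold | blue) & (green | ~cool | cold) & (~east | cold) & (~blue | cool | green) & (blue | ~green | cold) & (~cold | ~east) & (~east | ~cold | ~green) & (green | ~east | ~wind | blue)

Branch on cool: set cool = 1.
Branch on wind: set wind = 1.
Branch on green: set green = 1.
Branch on cold: set cold = 1.
From the singleton clause (blue), blue = 1.
From the singleton clause (~east), east = 0.
This assignment satisfies each clause.

wind=1; cold=1; cool=1; blue=1; east=0; green=1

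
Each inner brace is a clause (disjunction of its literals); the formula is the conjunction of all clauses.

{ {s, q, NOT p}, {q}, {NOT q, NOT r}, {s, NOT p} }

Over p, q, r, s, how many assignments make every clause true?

There are 2^4 = 16 truth assignments over (p, q, r, s).
Check each against the 4 clauses (columns in the order p, q, r, s):
  F F F F  ✗ fails (q)
  F F F T  ✗ fails (q)
  F F T F  ✗ fails (q)
  F F T T  ✗ fails (q)
  F T F F  ✓ satisfies all
  F T F T  ✓ satisfies all
  F T T F  ✗ fails (NOT q OR NOT r)
  F T T T  ✗ fails (NOT q OR NOT r)
  T F F F  ✗ fails (s OR q OR NOT p)
  T F F T  ✗ fails (q)
  T F T F  ✗ fails (s OR q OR NOT p)
  T F T T  ✗ fails (q)
  T T F F  ✗ fails (s OR NOT p)
  T T F T  ✓ satisfies all
  T T T F  ✗ fails (NOT q OR NOT r)
  T T T T  ✗ fails (NOT q OR NOT r)
3 of the 16 rows are models.

3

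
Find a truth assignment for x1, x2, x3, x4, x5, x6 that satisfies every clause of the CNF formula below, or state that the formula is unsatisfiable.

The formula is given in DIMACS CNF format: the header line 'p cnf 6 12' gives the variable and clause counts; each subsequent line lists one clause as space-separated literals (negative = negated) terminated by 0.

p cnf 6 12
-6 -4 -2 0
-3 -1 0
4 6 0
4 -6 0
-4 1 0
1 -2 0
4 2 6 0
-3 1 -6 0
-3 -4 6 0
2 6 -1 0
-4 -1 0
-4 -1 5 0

UNSATISFIABLE

Case x3 = False:
Case x4 = True:
Unit clause (x1) forces x1 = True.
That conflicts with the unit clause (¬x1).
Backtrack on x4: now try x4 = False.
Unit clause (x6) forces x6 = True.
That conflicts with the unit clause (¬x6).
Both values of x4 lead to a conflict.
Backtrack on x3: now try x3 = True.
Unit clause (¬x1) forces x1 = False.
Unit clause (¬x4) forces x4 = False.
Unit clause (x6) forces x6 = True.
That conflicts with the unit clause (¬x6).
Both values of x3 lead to a conflict.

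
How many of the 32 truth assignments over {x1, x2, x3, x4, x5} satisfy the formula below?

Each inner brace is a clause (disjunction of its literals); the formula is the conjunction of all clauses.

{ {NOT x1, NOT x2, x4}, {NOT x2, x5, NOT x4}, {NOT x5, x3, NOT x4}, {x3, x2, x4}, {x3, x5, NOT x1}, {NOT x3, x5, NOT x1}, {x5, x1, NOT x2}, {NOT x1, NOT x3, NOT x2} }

There are 2^5 = 32 truth assignments over (x1, x2, x3, x4, x5).
Split on x2. With x2 = true, the clauses containing x2 are satisfied and NOT x2 drops from the rest; 3 of the 2^4 = 16 assignments to the other variables satisfy what remains.
With x2 = false, by the same count on the reduced clause set, 7 assignments work.
Total: 3 + 7 = 10.

10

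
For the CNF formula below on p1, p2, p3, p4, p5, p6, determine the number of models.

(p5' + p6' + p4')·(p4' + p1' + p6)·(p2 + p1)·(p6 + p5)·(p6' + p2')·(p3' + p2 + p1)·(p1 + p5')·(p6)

There are 2^6 = 64 truth assignments over (p1, p2, p3, p4, p5, p6).
Split on p6. With p6 = 1, the clauses containing p6 are satisfied and p6' drops from the rest; 6 of the 2^5 = 32 assignments to the other variables satisfy what remains.
With p6 = 0, by the same count on the reduced clause set, 0 assignments work.
Total: 6 + 0 = 6.

6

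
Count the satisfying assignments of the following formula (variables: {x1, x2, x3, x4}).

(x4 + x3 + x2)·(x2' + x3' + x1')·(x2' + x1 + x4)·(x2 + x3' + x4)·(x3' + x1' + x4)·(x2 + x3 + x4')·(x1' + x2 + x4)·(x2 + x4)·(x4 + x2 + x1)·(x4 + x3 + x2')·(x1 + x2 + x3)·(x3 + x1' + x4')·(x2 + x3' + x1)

3

There are 2^4 = 16 truth assignments over (x1, x2, x3, x4).
Check each against the 13 clauses (columns in the order x1, x2, x3, x4):
  F F F F  ✗ fails (x4 + x3 + x2)
  F F F T  ✗ fails (x2 + x3 + x4')
  F F T F  ✗ fails (x2 + x3' + x4)
  F F T T  ✗ fails (x2 + x3' + x1)
  F T F F  ✗ fails (x2' + x1 + x4)
  F T F T  ✓ satisfies all
  F T T F  ✗ fails (x2' + x1 + x4)
  F T T T  ✓ satisfies all
  T F F F  ✗ fails (x4 + x3 + x2)
  T F F T  ✗ fails (x2 + x3 + x4')
  T F T F  ✗ fails (x2 + x3' + x4)
  T F T T  ✓ satisfies all
  T T F F  ✗ fails (x4 + x3 + x2')
  T T F T  ✗ fails (x3 + x1' + x4')
  T T T F  ✗ fails (x2' + x3' + x1')
  T T T T  ✗ fails (x2' + x3' + x1')
3 of the 16 rows are models.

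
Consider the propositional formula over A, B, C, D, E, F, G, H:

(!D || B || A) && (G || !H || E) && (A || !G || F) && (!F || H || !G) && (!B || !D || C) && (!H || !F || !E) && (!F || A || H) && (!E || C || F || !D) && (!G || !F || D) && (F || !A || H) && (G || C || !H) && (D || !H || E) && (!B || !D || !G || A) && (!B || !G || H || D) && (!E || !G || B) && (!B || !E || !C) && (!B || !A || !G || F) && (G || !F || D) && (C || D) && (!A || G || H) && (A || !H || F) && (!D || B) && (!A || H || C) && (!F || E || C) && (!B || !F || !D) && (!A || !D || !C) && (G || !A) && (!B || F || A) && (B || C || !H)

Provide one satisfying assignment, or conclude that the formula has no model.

Try C = true.
Try B = false.
The clause (!D) is unit, so D = false.
Try G = false.
The clause (!F) is unit, so F = false.
The clause (!A) is unit, so A = false.
The clause (!H) is unit, so H = false.
Every clause is now satisfied; E is unconstrained.

A: false,  B: false,  C: true,  D: false,  E: true,  F: false,  G: false,  H: false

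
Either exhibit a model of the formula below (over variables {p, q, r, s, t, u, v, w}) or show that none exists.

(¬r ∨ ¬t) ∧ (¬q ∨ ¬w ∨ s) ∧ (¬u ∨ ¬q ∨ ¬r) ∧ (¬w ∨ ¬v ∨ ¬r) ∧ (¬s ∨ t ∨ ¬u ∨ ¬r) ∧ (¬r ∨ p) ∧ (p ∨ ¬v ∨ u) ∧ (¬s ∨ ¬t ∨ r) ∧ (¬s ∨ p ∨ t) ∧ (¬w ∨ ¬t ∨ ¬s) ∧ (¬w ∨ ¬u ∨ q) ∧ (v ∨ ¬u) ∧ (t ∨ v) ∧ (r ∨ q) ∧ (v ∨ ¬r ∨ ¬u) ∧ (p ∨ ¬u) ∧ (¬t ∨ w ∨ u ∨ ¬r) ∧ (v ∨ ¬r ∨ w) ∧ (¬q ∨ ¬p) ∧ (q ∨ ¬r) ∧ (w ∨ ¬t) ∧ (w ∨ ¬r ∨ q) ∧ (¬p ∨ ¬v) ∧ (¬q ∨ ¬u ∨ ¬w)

UNSATISFIABLE

Try r = False.
The clause (q) is unit, so q = True.
The clause (¬p) is unit, so p = False.
The clause (¬u) is unit, so u = False.
The clause (¬v) is unit, so v = False.
The clause (t) is unit, so t = True.
The clause (¬s) is unit, so s = False.
The clause (¬w) is unit, so w = False.
But (w) is also a unit clause — contradiction.
Undo r and try r = True.
The clause (¬t) is unit, so t = False.
The clause (p) is unit, so p = True.
The clause (v) is unit, so v = True.
But (¬v) is also a unit clause — contradiction.
Both values of r lead to a conflict.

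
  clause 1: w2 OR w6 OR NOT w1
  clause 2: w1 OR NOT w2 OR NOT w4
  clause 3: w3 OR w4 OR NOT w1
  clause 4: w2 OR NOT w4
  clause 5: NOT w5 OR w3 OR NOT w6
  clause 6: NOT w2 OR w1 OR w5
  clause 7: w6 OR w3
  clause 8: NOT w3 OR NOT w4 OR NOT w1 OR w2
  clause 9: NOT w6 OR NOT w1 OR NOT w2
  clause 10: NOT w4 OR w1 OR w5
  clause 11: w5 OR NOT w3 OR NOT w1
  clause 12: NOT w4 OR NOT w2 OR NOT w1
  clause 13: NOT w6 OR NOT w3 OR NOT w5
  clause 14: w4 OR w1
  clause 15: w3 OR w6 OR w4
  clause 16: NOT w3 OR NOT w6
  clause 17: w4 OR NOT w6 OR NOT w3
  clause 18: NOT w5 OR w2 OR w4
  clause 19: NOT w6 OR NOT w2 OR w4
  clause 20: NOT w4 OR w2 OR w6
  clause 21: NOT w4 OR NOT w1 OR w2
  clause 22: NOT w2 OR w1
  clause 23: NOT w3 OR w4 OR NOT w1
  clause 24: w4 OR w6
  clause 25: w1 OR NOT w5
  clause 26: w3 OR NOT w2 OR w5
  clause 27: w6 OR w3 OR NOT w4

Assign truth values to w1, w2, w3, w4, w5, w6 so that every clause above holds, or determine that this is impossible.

Case w2 = true:
From the singleton clause (w1), w1 = true.
From the singleton clause (NOT w6), w6 = false.
From the singleton clause (w3), w3 = true.
From the singleton clause (w5), w5 = true.
From the singleton clause (NOT w4), w4 = false.
But (w4) is also a unit clause — contradiction.
Backtrack on w2: now try w2 = false.
From the singleton clause (NOT w4), w4 = false.
From the singleton clause (w1), w1 = true.
From the singleton clause (w6), w6 = true.
From the singleton clause (w3), w3 = true.
But (NOT w3) is also a unit clause — contradiction.
Neither w2 = true nor w2 = false works.

UNSATISFIABLE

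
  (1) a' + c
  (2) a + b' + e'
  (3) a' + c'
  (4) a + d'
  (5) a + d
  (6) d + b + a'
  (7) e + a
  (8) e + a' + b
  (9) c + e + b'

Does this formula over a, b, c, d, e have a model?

Try a = 0.
From the singleton clause (d'), d = 0.
Now (d) is unsatisfied and unit — conflict.
Backtrack on a: now try a = 1.
From the singleton clause (c), c = 1.
Now (c') is unsatisfied and unit — conflict.
Either choice for a ends in contradiction.
No assignment satisfies every clause.

No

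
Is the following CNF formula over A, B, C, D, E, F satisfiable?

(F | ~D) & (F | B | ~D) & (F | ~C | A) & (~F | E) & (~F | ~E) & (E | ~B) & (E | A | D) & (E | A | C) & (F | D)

No, unsatisfiable

Case F = 1:
Unit clause (E) forces E = 1.
That conflicts with the unit clause (~E).
That branch fails; take F = 0 instead.
Unit clause (~D) forces D = 0.
That conflicts with the unit clause (D).
Either choice for F ends in contradiction.
No assignment satisfies every clause.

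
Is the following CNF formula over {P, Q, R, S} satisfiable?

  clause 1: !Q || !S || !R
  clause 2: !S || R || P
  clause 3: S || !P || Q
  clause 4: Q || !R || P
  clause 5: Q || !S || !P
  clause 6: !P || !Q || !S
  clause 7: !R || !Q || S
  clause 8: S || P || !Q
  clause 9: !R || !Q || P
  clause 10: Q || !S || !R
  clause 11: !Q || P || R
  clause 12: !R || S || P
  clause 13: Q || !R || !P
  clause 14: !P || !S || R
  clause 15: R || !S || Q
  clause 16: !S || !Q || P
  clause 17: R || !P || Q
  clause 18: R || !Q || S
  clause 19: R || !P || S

Suppose Q = false.
Suppose S = false.
(!P) alone gives P = false.
(!R) alone gives R = false.
This assignment satisfies each clause.
A satisfying assignment: P: false,  Q: false,  R: false,  S: false.

Yes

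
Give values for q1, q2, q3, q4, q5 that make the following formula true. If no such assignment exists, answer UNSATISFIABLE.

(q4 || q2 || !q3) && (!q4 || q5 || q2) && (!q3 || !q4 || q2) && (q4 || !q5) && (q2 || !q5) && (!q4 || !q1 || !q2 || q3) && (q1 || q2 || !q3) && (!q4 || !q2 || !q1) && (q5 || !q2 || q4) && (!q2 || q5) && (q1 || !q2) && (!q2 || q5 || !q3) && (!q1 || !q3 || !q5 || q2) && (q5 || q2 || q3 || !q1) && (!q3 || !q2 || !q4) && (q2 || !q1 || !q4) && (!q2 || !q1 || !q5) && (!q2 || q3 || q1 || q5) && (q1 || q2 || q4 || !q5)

Branch on q4: set q4 = false.
Unit clause (!q5) forces q5 = false.
Unit clause (!q2) forces q2 = false.
Unit clause (!q3) forces q3 = false.
Unit clause (!q1) forces q1 = false.
All clauses are satisfied.

q1=false, q2=false, q3=false, q4=false, q5=false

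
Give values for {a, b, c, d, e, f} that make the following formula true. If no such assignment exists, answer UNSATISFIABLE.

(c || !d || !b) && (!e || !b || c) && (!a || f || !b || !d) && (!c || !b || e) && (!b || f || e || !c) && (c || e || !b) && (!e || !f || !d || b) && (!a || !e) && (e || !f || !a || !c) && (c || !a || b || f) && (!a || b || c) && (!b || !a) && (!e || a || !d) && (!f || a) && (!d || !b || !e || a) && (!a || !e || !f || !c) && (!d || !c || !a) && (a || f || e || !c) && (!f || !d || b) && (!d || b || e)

Try a = false.
The clause (!f) is unit, so f = false.
Try e = true.
The clause (!d) is unit, so d = false.
Try b = false.
Every clause is now satisfied; c is unconstrained.

a=false,  b=false,  c=false,  d=false,  e=true,  f=false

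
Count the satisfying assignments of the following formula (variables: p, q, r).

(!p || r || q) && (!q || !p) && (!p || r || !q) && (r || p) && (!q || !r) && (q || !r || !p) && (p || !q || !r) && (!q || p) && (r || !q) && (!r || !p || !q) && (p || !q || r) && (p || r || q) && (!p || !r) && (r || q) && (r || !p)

1

There are 2^3 = 8 truth assignments over (p, q, r).
Check each against the 15 clauses (columns in the order p, q, r):
  F F F  ✗ fails (r || p)
  F F T  ✓ satisfies all
  F T F  ✗ fails (r || p)
  F T T  ✗ fails (!q || !r)
  T F F  ✗ fails (!p || r || q)
  T F T  ✗ fails (q || !r || !p)
  T T F  ✗ fails (!q || !p)
  T T T  ✗ fails (!q || !p)
1 of the 8 rows is a model.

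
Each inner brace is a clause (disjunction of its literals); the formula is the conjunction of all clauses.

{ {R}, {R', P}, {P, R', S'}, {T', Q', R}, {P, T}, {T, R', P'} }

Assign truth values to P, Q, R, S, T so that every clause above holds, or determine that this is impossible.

Unit clause (R) forces R = 1.
Unit clause (P) forces P = 1.
Unit clause (T) forces T = 1.
Every clause is now satisfied; Q, S are unconstrained.

P=1; Q=1; R=1; S=1; T=1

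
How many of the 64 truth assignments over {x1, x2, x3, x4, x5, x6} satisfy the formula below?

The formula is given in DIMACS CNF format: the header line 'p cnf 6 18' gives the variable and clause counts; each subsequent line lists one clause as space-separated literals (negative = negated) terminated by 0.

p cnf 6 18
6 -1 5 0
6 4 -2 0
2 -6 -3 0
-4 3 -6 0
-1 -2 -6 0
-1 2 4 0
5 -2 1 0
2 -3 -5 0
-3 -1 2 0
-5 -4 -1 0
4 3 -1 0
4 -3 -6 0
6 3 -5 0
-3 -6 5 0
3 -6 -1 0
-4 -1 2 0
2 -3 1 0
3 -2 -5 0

There are 2^6 = 64 truth assignments over (x1, x2, x3, x4, x5, x6).
Split on x1. With x1 = True, the clauses containing x1 are satisfied and ¬x1 drops from the rest; 0 of the 2^5 = 32 assignments to the other variables satisfy what remains.
With x1 = False, by the same count on the reduced clause set, 6 assignments work.
(One model: x1=F, x2=F, x3=F, x4=F, x5=F, x6=F.)
Total: 0 + 6 = 6.

6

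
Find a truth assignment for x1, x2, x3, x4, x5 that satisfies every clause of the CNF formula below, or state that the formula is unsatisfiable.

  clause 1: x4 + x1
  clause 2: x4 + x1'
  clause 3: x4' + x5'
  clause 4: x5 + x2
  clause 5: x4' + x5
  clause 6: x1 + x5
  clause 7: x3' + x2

UNSATISFIABLE

Branch on x4: set x4 = 1.
(x5') alone gives x5 = 0.
Now (x5) is unsatisfied and unit — conflict.
Backtrack on x4: now try x4 = 0.
(x1) alone gives x1 = 1.
Now (x1') is unsatisfied and unit — conflict.
Either choice for x4 ends in contradiction.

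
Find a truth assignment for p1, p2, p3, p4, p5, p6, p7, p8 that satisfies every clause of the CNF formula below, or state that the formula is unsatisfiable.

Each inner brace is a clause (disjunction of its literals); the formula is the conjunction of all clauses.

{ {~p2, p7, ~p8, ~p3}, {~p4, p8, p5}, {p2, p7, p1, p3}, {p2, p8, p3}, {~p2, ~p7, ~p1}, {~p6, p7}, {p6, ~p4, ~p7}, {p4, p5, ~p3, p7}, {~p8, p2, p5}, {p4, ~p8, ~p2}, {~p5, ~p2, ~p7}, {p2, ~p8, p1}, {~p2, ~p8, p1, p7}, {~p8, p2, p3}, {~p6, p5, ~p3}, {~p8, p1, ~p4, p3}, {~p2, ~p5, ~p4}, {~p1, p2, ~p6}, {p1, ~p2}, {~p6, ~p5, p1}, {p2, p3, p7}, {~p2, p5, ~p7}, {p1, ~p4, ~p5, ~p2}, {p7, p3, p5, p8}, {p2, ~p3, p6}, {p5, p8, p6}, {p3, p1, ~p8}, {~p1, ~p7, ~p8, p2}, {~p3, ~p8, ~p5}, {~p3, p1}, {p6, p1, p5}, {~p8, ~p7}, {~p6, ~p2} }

Branch on p6: set p6 = 0.
Branch on p4: set p4 = 1.
The clause (~p7) is unit, so p7 = 0.
Branch on p8: set p8 = 1.
Branch on p2: set p2 = 1.
The clause (~p3) is unit, so p3 = 0.
The clause (p1) is unit, so p1 = 1.
The clause (~p5) is unit, so p5 = 0.
All clauses are satisfied.

p1=1; p2=1; p3=0; p4=1; p5=0; p6=0; p7=0; p8=1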